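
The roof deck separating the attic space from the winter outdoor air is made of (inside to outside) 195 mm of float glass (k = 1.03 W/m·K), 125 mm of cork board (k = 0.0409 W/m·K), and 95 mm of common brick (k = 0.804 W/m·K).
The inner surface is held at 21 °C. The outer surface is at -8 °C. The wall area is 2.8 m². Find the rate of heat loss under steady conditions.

Q ≈ 24.1 W

Model the wall as resistances in series:
R_float glass = L/(kA) = 0.195/(1.03×2.8) = 0.06761 K/W
R_cork board = L/(kA) = 0.125/(0.0409×2.8) = 1.092 K/W
R_common brick = L/(kA) = 0.095/(0.804×2.8) = 0.0422 K/W
R_total = 1.201 K/W
Q = ΔT / R_total = 29 / 1.201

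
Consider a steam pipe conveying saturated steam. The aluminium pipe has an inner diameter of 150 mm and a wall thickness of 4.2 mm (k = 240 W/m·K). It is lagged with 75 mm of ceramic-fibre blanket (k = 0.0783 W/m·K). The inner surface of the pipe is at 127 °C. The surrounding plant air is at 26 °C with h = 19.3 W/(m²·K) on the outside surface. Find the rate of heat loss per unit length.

Treating each annulus and film as a series resistance:
R_aluminium pipe wall = ln(79.2/75)/(2π×240×1) = 3.613×10^-5 K/W
R_ceramic-fibre blanket = ln(154.2/79.2)/(2π×0.0783×1) = 1.354 K/W
R_outer film = 1/(h_o·2πr_oL) = 1/(19.3×2π×0.1542×1) = 0.05348 K/W
R_total = 1.408 K/W
Q = ΔT/R_total = 101/1.408

q′ ≈ 71.7 W/m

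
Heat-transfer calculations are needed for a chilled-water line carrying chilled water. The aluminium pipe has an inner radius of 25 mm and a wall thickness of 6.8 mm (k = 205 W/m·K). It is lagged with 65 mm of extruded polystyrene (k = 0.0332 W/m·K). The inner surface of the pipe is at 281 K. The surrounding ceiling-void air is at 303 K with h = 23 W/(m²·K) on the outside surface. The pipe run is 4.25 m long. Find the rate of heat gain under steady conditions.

Treating each annulus and film as a series resistance:
R_aluminium pipe wall = ln(31.8/25)/(2π×205×4.25) = 4.395×10^-5 K/W
R_extruded polystyrene = ln(96.8/31.8)/(2π×0.0332×4.25) = 1.256 K/W
R_outer film = 1/(h_o·2πr_oL) = 1/(23×2π×0.0968×4.25) = 0.01682 K/W
R_total = 1.272 K/W
Q = ΔT/R_total = 22/1.272

Q ≈ 17.3 W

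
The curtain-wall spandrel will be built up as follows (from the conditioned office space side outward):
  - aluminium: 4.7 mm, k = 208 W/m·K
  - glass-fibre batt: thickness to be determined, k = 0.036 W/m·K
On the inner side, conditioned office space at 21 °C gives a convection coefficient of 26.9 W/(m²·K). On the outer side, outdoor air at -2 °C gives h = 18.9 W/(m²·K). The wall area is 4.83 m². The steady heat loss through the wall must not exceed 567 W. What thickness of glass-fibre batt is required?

L ≈ 3.81 mm

Series thermal resistances:
R_inner film = 1/(h_i·A) = 1/(26.9×4.83) = 0.007697 K/W
R_aluminium = L/(kA) = 0.0047/(208×4.83) = 4.678×10^-6 K/W
R_outer film = 1/(h_o·A) = 1/(18.9×4.83) = 0.01095 K/W
Sum of the known resistances R_other = 0.01866 K/W
Required total resistance R_tot = ΔT/Q_allow = 23/567 = 0.04056 K/W
R_glass-fibre batt = R_tot − R_other = 0.02191 K/W
L = R·k·A = 0.02191×0.036×4.83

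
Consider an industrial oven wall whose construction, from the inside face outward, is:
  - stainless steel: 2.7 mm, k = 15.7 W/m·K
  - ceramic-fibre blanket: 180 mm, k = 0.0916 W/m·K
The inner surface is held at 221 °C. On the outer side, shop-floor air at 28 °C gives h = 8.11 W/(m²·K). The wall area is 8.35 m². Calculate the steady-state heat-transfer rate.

Using the resistance-network approach (series):
R_stainless steel = L/(kA) = 0.0027/(15.7×8.35) = 2.06×10^-5 K/W
R_ceramic-fibre blanket = L/(kA) = 0.18/(0.0916×8.35) = 0.2353 K/W
R_outer film = 1/(h_o·A) = 1/(8.11×8.35) = 0.01477 K/W
R_total = 0.2501 K/W
Q = ΔT / R_total = 193 / 0.2501

Q ≈ 772 W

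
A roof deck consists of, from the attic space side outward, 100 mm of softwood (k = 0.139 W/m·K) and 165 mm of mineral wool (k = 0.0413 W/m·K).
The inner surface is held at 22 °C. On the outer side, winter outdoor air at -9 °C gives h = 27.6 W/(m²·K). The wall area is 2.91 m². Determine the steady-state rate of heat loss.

Q ≈ 19 W

Model the wall as resistances in series:
R_softwood = L/(kA) = 0.1/(0.139×2.91) = 0.2472 K/W
R_mineral wool = L/(kA) = 0.165/(0.0413×2.91) = 1.373 K/W
R_outer film = 1/(h_o·A) = 1/(27.6×2.91) = 0.01245 K/W
R_total = 1.633 K/W
Q = ΔT / R_total = 31 / 1.633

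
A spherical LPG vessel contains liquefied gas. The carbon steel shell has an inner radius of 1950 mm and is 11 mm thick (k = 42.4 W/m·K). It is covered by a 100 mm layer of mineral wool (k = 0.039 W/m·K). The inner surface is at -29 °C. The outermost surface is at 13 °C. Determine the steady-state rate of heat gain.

Each spherical layer contributes R = (1/r_i − 1/r_o)/(4πk):
R_carbon steel shell = (1/1.95 − 1/1.961)/(4π×42.4) = 5.399×10^-6 K/W
R_mineral wool = (1/1.961 − 1/2.061)/(4π×0.039) = 0.05049 K/W
R_total = 0.05049 K/W
Q = ΔT/R_total = 42/0.05049

Q ≈ 832 W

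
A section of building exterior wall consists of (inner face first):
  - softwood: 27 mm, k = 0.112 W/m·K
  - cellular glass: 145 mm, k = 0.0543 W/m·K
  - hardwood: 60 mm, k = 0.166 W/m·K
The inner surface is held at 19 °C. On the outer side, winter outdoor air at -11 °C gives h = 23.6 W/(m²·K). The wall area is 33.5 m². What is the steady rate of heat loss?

Series thermal resistances:
R_softwood = L/(kA) = 0.027/(0.112×33.5) = 0.007196 K/W
R_cellular glass = L/(kA) = 0.145/(0.0543×33.5) = 0.07971 K/W
R_hardwood = L/(kA) = 0.06/(0.166×33.5) = 0.01079 K/W
R_outer film = 1/(h_o·A) = 1/(23.6×33.5) = 0.001265 K/W
R_total = 0.09896 K/W
Q = ΔT / R_total = 30 / 0.09896

Q ≈ 303 W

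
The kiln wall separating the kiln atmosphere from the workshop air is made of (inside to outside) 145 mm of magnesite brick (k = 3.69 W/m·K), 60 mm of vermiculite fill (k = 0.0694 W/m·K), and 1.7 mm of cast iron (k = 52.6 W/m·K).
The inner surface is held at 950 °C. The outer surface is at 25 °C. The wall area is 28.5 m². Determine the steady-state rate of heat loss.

Q ≈ 29200 W

Series thermal resistances:
R_magnesite brick = L/(kA) = 0.145/(3.69×28.5) = 0.001379 K/W
R_vermiculite fill = L/(kA) = 0.06/(0.0694×28.5) = 0.03034 K/W
R_cast iron = L/(kA) = 0.0017/(52.6×28.5) = 1.134×10^-6 K/W
R_total = 0.03172 K/W
Q = ΔT / R_total = 925 / 0.03172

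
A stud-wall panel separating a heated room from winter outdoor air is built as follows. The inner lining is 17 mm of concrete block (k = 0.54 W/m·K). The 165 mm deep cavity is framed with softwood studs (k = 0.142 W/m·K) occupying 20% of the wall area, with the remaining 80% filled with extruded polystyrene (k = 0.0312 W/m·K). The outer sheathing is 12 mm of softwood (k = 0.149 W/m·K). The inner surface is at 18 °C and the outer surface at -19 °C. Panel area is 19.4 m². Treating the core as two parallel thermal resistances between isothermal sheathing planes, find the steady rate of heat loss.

Q ≈ 224 W

Sheathing layers in series; stud and cavity paths in parallel between them.
R_inner = 0.017/(0.54×19.4) = 0.001623 K/W
R_stud  = 0.165/(0.142×0.2×19.4) = 0.2995 K/W
R_cav   = 0.165/(0.0312×0.8×19.4) = 0.3408 K/W
1/R_core = 1/R_stud + 1/R_cav → R_core = 0.1594 K/W
R_outer = 0.012/(0.149×19.4) = 0.004151 K/W
R_total = 0.1652 K/W
Q = ΔT/R_total = 37/0.1652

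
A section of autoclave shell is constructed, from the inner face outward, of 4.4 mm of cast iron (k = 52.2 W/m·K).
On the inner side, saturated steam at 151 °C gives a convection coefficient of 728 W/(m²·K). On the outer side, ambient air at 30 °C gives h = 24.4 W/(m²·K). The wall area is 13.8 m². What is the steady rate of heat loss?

Q ≈ 39300 W

Model the wall as resistances in series:
R_inner film = 1/(h_i·A) = 1/(728×13.8) = 9.954×10^-5 K/W
R_cast iron = L/(kA) = 0.0044/(52.2×13.8) = 6.108×10^-6 K/W
R_outer film = 1/(h_o·A) = 1/(24.4×13.8) = 0.00297 K/W
R_total = 0.003075 K/W
Q = ΔT / R_total = 121 / 0.003075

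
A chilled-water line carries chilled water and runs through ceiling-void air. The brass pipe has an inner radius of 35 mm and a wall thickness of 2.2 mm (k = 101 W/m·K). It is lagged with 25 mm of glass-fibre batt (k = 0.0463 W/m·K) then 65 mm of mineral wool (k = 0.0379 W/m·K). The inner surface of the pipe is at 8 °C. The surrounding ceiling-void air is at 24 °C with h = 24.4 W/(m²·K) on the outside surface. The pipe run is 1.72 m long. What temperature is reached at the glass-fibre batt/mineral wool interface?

Treating each annulus and film as a series resistance:
R_brass pipe wall = ln(37.2/35)/(2π×101×1.72) = 5.585×10^-5 K/W
R_glass-fibre batt = ln(62.2/37.2)/(2π×0.0463×1.72) = 1.027 K/W
R_mineral wool = ln(127.2/62.2)/(2π×0.0379×1.72) = 1.747 K/W
R_outer film = 1/(h_o·2πr_oL) = 1/(24.4×2π×0.1272×1.72) = 0.02981 K/W
R_total = 2.804 K/W
Q = ΔT/R_total = 16/2.804
Q = 5.71 W
T_interface = T_inner + Q·ΣR(inner→interface) = 8 + 5.71×1.027

T ≈ 13.9 °C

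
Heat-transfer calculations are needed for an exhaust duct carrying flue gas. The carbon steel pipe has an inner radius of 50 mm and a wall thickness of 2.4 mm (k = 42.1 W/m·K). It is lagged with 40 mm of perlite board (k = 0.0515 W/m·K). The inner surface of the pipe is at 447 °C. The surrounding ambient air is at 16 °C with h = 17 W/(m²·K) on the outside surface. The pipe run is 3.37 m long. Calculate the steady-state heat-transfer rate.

Q ≈ 783 W

Treating each annulus and film as a series resistance:
R_carbon steel pipe wall = ln(52.4/50)/(2π×42.1×3.37) = 5.259×10^-5 K/W
R_perlite board = ln(92.4/52.4)/(2π×0.0515×3.37) = 0.5202 K/W
R_outer film = 1/(h_o·2πr_oL) = 1/(17×2π×0.0924×3.37) = 0.03007 K/W
R_total = 0.5503 K/W
Q = ΔT/R_total = 431/0.5503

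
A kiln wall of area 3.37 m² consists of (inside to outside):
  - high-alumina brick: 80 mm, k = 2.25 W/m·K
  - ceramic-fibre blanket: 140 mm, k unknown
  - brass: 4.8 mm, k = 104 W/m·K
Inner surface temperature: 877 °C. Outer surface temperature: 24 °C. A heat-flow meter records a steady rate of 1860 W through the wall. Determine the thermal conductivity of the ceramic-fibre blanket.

k ≈ 0.0927 W/(m·K)

Treating each layer as a thermal resistance in series:
R_high-alumina brick = L/(kA) = 0.08/(2.25×3.37) = 0.01055 K/W
R_brass = L/(kA) = 0.0048/(104×3.37) = 1.37×10^-5 K/W
Sum of known resistances R_other = 0.01056 K/W
Total R = ΔT/Q = 853/1860 = 0.4586 K/W
R_ceramic-fibre blanket = R_total − R_other = 0.448 K/W
k = L/(R·A) = 0.14/(0.448×3.37)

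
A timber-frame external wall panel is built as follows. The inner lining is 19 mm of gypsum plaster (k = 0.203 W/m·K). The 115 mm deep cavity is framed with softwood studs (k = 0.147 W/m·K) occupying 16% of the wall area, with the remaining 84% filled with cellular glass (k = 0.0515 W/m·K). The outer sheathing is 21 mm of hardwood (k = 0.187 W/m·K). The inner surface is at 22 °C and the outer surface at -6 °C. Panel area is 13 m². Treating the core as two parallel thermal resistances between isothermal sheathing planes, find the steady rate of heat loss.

Sheathing layers in series; stud and cavity paths in parallel between them.
R_inner = 0.019/(0.203×13) = 0.0072 K/W
R_stud  = 0.115/(0.147×0.16×13) = 0.3761 K/W
R_cav   = 0.115/(0.0515×0.84×13) = 0.2045 K/W
1/R_core = 1/R_stud + 1/R_cav → R_core = 0.1325 K/W
R_outer = 0.021/(0.187×13) = 0.008638 K/W
R_total = 0.1483 K/W
Q = ΔT/R_total = 28/0.1483

Q ≈ 189 W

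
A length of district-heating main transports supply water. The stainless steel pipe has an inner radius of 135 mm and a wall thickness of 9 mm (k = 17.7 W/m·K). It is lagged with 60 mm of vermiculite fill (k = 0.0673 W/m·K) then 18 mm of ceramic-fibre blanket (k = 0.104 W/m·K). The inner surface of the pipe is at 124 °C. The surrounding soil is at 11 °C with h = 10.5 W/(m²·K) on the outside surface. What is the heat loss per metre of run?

For a radial system each layer contributes R = ln(r_out/r_in)/(2πkL); films add R = 1/(hA).
R_stainless steel pipe wall = ln(144/135)/(2π×17.7×1) = 5.803×10^-4 K/W
R_vermiculite fill = ln(204/144)/(2π×0.0673×1) = 0.8237 K/W
R_ceramic-fibre blanket = ln(222/204)/(2π×0.104×1) = 0.1294 K/W
R_outer film = 1/(h_o·2πr_oL) = 1/(10.5×2π×0.222×1) = 0.06828 K/W
R_total = 1.022 K/W
Q = ΔT/R_total = 113/1.022

q′ ≈ 111 W/m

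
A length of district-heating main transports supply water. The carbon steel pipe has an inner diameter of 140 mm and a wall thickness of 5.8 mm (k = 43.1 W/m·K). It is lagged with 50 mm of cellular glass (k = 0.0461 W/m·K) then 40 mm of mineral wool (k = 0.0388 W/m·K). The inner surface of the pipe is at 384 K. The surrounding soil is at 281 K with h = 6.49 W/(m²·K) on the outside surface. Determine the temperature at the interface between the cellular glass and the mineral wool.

For a radial system each layer contributes R = ln(r_out/r_in)/(2πkL); films add R = 1/(hA).
R_carbon steel pipe wall = ln(75.8/70)/(2π×43.1×1) = 2.939×10^-4 K/W
R_cellular glass = ln(125.8/75.8)/(2π×0.0461×1) = 1.749 K/W
R_mineral wool = ln(165.8/125.8)/(2π×0.0388×1) = 1.132 K/W
R_outer film = 1/(h_o·2πr_oL) = 1/(6.49×2π×0.1658×1) = 0.1479 K/W
R_total = 3.03 K/W
Q = ΔT/R_total = 103/3.03
Q = 34 W/m
T_interface = T_inner − Q·ΣR(inner→interface) = 384 − 34×1.749

T ≈ 325 K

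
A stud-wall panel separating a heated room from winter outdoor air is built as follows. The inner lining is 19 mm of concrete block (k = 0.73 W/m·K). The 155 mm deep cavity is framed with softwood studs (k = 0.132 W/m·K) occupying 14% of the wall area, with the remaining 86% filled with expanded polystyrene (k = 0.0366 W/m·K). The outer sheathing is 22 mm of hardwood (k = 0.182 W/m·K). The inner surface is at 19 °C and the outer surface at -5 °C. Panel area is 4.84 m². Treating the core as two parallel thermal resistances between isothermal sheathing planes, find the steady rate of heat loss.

Sheathing layers in series; stud and cavity paths in parallel between them.
R_inner = 0.019/(0.73×4.84) = 0.005378 K/W
R_stud  = 0.155/(0.132×0.14×4.84) = 1.733 K/W
R_cav   = 0.155/(0.0366×0.86×4.84) = 1.017 K/W
1/R_core = 1/R_stud + 1/R_cav → R_core = 0.6411 K/W
R_outer = 0.022/(0.182×4.84) = 0.02498 K/W
R_total = 0.6714 K/W
Q = ΔT/R_total = 24/0.6714

Q ≈ 35.7 W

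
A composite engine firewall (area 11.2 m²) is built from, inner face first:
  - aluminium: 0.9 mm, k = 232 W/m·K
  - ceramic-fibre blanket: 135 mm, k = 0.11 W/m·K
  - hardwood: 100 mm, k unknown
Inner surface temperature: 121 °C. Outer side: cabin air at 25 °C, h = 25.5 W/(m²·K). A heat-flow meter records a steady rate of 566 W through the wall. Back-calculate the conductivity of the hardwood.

k ≈ 0.158 W/(m·K)

Series thermal resistances:
R_aluminium = L/(kA) = 0.0009/(232×11.2) = 3.464×10^-7 K/W
R_ceramic-fibre blanket = L/(kA) = 0.135/(0.11×11.2) = 0.1096 K/W
R_outer film = 1/(h_o·A) = 1/(25.5×11.2) = 0.003501 K/W
Sum of known resistances R_other = 0.1131 K/W
Total R = ΔT/Q = 96/566 = 0.1696 K/W
R_hardwood = R_total − R_other = 0.05653 K/W
k = L/(R·A) = 0.1/(0.05653×11.2)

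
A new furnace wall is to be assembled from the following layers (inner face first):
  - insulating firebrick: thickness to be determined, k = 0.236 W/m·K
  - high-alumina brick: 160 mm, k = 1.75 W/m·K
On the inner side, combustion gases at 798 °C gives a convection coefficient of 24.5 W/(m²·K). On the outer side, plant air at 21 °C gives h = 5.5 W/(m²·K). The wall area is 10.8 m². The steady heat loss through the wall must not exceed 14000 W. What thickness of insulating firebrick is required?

L ≈ 67.3 mm

Model the wall as resistances in series:
R_inner film = 1/(h_i·A) = 1/(24.5×10.8) = 0.003779 K/W
R_high-alumina brick = L/(kA) = 0.16/(1.75×10.8) = 0.008466 K/W
R_outer film = 1/(h_o·A) = 1/(5.5×10.8) = 0.01684 K/W
Sum of the known resistances R_other = 0.02908 K/W
Required total resistance R_tot = ΔT/Q_allow = 777/14000 = 0.0555 K/W
R_insulating firebrick = R_tot − R_other = 0.02642 K/W
L = R·k·A = 0.02642×0.236×10.8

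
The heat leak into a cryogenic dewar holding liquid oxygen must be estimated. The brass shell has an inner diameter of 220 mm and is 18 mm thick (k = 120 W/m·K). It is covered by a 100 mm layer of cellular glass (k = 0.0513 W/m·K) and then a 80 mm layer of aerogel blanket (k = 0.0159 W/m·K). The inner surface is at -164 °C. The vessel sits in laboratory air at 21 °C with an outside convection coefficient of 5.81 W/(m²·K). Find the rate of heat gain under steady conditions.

Each spherical layer contributes R = (1/r_i − 1/r_o)/(4πk):
R_brass shell = (1/0.11 − 1/0.128)/(4π×120) = 8.478×10^-4 K/W
R_cellular glass = (1/0.128 − 1/0.228)/(4π×0.0513) = 5.315 K/W
R_aerogel blanket = (1/0.228 − 1/0.308)/(4π×0.0159) = 5.702 K/W
R_outer film = 1/(h·4πr_o²) = 1/(5.81×4π×0.308²) = 0.1444 K/W
R_total = 11.16 K/W
Q = ΔT/R_total = 185/11.16

Q ≈ 16.6 W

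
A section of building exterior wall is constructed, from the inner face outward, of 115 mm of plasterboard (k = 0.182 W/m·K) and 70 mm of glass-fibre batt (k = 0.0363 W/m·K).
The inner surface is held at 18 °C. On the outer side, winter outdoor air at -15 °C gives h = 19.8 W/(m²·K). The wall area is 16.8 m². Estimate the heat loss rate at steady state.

Q ≈ 212 W

Thermal resistances in series:
R_plasterboard = L/(kA) = 0.115/(0.182×16.8) = 0.03761 K/W
R_glass-fibre batt = L/(kA) = 0.07/(0.0363×16.8) = 0.1148 K/W
R_outer film = 1/(h_o·A) = 1/(19.8×16.8) = 0.003006 K/W
R_total = 0.1554 K/W
Q = ΔT / R_total = 33 / 0.1554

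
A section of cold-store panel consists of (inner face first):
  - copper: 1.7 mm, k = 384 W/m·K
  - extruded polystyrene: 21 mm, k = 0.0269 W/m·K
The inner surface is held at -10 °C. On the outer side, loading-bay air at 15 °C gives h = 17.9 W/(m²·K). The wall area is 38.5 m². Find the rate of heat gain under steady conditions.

Q ≈ 1150 W

Series thermal resistances:
R_copper = L/(kA) = 0.0017/(384×38.5) = 1.15×10^-7 K/W
R_extruded polystyrene = L/(kA) = 0.021/(0.0269×38.5) = 0.02028 K/W
R_outer film = 1/(h_o·A) = 1/(17.9×38.5) = 0.001451 K/W
R_total = 0.02173 K/W
Q = ΔT / R_total = 25 / 0.02173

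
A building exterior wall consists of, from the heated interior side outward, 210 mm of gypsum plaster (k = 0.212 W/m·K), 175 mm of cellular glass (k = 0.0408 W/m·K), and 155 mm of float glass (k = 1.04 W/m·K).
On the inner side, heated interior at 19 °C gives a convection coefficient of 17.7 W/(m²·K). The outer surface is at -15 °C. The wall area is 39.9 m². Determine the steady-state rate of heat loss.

Series thermal resistances:
R_inner film = 1/(h_i·A) = 1/(17.7×39.9) = 0.001416 K/W
R_gypsum plaster = L/(kA) = 0.21/(0.212×39.9) = 0.02483 K/W
R_cellular glass = L/(kA) = 0.175/(0.0408×39.9) = 0.1075 K/W
R_float glass = L/(kA) = 0.155/(1.04×39.9) = 0.003735 K/W
R_total = 0.1375 K/W
Q = ΔT / R_total = 34 / 0.1375

Q ≈ 247 W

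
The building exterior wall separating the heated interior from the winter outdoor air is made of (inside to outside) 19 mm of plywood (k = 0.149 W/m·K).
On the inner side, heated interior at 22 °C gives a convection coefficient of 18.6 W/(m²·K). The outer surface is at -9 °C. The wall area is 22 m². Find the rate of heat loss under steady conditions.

Q ≈ 3760 W

Model the wall as resistances in series:
R_inner film = 1/(h_i·A) = 1/(18.6×22) = 0.002444 K/W
R_plywood = L/(kA) = 0.019/(0.149×22) = 0.005796 K/W
R_total = 0.00824 K/W
Q = ΔT / R_total = 31 / 0.00824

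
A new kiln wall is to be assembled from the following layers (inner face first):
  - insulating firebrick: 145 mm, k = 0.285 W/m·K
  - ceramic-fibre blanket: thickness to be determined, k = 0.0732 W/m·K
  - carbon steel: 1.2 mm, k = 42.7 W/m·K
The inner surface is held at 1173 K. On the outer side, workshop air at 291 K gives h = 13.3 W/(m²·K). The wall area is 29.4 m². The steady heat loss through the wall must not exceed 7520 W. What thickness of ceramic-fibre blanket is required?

L ≈ 210 mm

Model the wall as resistances in series:
R_insulating firebrick = L/(kA) = 0.145/(0.285×29.4) = 0.01731 K/W
R_carbon steel = L/(kA) = 0.0012/(42.7×29.4) = 9.559×10^-7 K/W
R_outer film = 1/(h_o·A) = 1/(13.3×29.4) = 0.002557 K/W
Sum of the known resistances R_other = 0.01986 K/W
Required total resistance R_tot = ΔT/Q_allow = 882/7520 = 0.1173 K/W
R_ceramic-fibre blanket = R_tot − R_other = 0.09742 K/W
L = R·k·A = 0.09742×0.0732×29.4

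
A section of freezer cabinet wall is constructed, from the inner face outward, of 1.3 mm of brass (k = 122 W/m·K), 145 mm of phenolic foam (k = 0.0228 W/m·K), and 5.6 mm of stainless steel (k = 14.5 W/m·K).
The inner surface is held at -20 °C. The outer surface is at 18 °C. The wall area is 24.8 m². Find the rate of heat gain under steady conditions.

Treating each layer as a thermal resistance in series:
R_brass = L/(kA) = 0.0013/(122×24.8) = 4.297×10^-7 K/W
R_phenolic foam = L/(kA) = 0.145/(0.0228×24.8) = 0.2564 K/W
R_stainless steel = L/(kA) = 0.0056/(14.5×24.8) = 1.557×10^-5 K/W
R_total = 0.2565 K/W
Q = ΔT / R_total = 38 / 0.2565

Q ≈ 148 W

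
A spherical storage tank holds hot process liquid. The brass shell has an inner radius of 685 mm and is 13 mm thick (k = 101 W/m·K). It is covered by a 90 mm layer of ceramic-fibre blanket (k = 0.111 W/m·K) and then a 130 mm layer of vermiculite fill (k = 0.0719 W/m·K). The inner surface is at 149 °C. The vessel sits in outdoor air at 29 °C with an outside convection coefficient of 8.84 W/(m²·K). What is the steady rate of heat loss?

Q ≈ 367 W

Each spherical layer contributes R = (1/r_i − 1/r_o)/(4πk):
R_brass shell = (1/0.685 − 1/0.698)/(4π×101) = 2.142×10^-5 K/W
R_ceramic-fibre blanket = (1/0.698 − 1/0.788)/(4π×0.111) = 0.1173 K/W
R_vermiculite fill = (1/0.788 − 1/0.918)/(4π×0.0719) = 0.1989 K/W
R_outer film = 1/(h·4πr_o²) = 1/(8.84×4π×0.918²) = 0.01068 K/W
R_total = 0.3269 K/W
Q = ΔT/R_total = 120/0.3269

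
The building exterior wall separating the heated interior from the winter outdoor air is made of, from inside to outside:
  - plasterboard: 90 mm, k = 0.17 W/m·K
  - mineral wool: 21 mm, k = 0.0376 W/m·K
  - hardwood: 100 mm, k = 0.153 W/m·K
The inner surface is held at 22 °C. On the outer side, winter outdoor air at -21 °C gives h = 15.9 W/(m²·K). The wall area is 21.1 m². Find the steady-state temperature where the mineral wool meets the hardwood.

Model the wall as resistances in series:
R_plasterboard = L/(kA) = 0.09/(0.17×21.1) = 0.02509 K/W
R_mineral wool = L/(kA) = 0.021/(0.0376×21.1) = 0.02647 K/W
R_hardwood = L/(kA) = 0.1/(0.153×21.1) = 0.03098 K/W
R_outer film = 1/(h_o·A) = 1/(15.9×21.1) = 0.002981 K/W
R_total = 0.08552 K/W;  Q = ΔT/R_total = 43/0.08552 = 502.8 W
T_interface = T_inner − Q·ΣR(inner→interface) = 22 − 503×0.05156

T ≈ -3.93 °C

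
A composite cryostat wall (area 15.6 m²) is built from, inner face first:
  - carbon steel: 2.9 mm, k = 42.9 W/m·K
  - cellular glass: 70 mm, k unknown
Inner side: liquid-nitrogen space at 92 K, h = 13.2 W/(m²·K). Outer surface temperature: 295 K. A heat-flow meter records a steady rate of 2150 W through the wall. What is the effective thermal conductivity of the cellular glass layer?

Using the resistance-network approach (series):
R_inner film = 1/(h_i·A) = 1/(13.2×15.6) = 0.004856 K/W
R_carbon steel = L/(kA) = 0.0029/(42.9×15.6) = 4.333×10^-6 K/W
Sum of known resistances R_other = 0.004861 K/W
Total R = ΔT/Q = 203/2150 = 0.09442 K/W
R_cellular glass = R_total − R_other = 0.08956 K/W
k = L/(R·A) = 0.07/(0.08956×15.6)

k ≈ 0.0501 W/(m·K)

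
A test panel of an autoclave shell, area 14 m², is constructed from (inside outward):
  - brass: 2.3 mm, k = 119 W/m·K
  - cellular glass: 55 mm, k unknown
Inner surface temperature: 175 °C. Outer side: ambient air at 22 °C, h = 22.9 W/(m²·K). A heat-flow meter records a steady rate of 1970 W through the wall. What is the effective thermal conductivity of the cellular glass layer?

k ≈ 0.0527 W/(m·K)

Series thermal resistances:
R_brass = L/(kA) = 0.0023/(119×14) = 1.381×10^-6 K/W
R_outer film = 1/(h_o·A) = 1/(22.9×14) = 0.003119 K/W
Sum of known resistances R_other = 0.003121 K/W
Total R = ΔT/Q = 153/1970 = 0.07766 K/W
R_cellular glass = R_total − R_other = 0.07454 K/W
k = L/(R·A) = 0.055/(0.07454×14)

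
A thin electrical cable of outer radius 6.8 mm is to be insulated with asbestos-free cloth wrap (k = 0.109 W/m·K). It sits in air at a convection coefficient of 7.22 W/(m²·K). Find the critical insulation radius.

For a cylinder r_cr = k/h = 0.109/7.22
r_cr = 15.1 mm; since the bare radius (6.8 mm) is below r_cr, adding a thin layer of insulation will *increase* heat loss.

r_cr ≈ 15.1 mm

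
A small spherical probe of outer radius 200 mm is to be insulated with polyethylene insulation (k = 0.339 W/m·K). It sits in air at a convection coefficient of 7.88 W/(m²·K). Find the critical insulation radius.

r_cr ≈ 86 mm

For a sphere r_cr = 2k/h = 2×0.339/7.88
r_cr = 86 mm; since the bare radius (200 mm) is above r_cr, any added insulation will reduce heat loss.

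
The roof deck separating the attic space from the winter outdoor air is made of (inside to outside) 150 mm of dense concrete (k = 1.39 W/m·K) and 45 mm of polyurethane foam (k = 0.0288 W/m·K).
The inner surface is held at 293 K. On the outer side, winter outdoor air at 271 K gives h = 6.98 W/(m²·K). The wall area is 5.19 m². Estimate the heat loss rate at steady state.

Model the wall as resistances in series:
R_dense concrete = L/(kA) = 0.15/(1.39×5.19) = 0.02079 K/W
R_polyurethane foam = L/(kA) = 0.045/(0.0288×5.19) = 0.3011 K/W
R_outer film = 1/(h_o·A) = 1/(6.98×5.19) = 0.0276 K/W
R_total = 0.3495 K/W
Q = ΔT / R_total = 22 / 0.3495

Q ≈ 63 W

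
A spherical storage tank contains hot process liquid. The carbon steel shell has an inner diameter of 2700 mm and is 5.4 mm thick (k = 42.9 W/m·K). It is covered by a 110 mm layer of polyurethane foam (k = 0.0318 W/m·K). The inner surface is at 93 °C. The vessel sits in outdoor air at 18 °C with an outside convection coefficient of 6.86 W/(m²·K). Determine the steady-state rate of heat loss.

Radial (spherical) resistances in series:
R_carbon steel shell = (1/1.35 − 1/1.3554)/(4π×42.9) = 5.474×10^-6 K/W
R_polyurethane foam = (1/1.3554 − 1/1.4654)/(4π×0.0318) = 0.1386 K/W
R_outer film = 1/(h·4πr_o²) = 1/(6.86×4π×1.4654²) = 0.005402 K/W
R_total = 0.144 K/W
Q = ΔT/R_total = 75/0.144

Q ≈ 521 W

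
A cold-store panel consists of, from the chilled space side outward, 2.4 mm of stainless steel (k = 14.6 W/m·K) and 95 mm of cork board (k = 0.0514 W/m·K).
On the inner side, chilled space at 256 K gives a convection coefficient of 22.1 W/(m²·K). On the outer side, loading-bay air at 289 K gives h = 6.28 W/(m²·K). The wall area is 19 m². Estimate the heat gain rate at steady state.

Q ≈ 305 W

Series thermal resistances:
R_inner film = 1/(h_i·A) = 1/(22.1×19) = 0.002382 K/W
R_stainless steel = L/(kA) = 0.0024/(14.6×19) = 8.652×10^-6 K/W
R_cork board = L/(kA) = 0.095/(0.0514×19) = 0.09728 K/W
R_outer film = 1/(h_o·A) = 1/(6.28×19) = 0.008381 K/W
R_total = 0.108 K/W
Q = ΔT / R_total = 33 / 0.108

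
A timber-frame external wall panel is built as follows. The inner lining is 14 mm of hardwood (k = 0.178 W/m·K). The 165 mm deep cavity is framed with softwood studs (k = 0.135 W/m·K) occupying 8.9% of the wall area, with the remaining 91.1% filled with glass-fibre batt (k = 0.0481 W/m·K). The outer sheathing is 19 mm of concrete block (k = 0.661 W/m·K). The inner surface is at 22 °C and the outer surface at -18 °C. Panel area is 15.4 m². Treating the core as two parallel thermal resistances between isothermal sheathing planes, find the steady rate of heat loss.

Sheathing layers in series; stud and cavity paths in parallel between them.
R_inner = 0.014/(0.178×15.4) = 0.005107 K/W
R_stud  = 0.165/(0.135×0.089×15.4) = 0.8917 K/W
R_cav   = 0.165/(0.0481×0.911×15.4) = 0.2445 K/W
1/R_core = 1/R_stud + 1/R_cav → R_core = 0.1919 K/W
R_outer = 0.019/(0.661×15.4) = 0.001867 K/W
R_total = 0.1989 K/W
Q = ΔT/R_total = 40/0.1989

Q ≈ 201 W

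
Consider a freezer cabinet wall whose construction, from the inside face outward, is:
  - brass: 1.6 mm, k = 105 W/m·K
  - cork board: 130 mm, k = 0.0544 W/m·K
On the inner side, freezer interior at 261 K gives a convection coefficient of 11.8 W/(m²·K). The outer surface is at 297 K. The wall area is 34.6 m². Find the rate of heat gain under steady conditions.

Treating each layer as a thermal resistance in series:
R_inner film = 1/(h_i·A) = 1/(11.8×34.6) = 0.002449 K/W
R_brass = L/(kA) = 0.0016/(105×34.6) = 4.404×10^-7 K/W
R_cork board = L/(kA) = 0.13/(0.0544×34.6) = 0.06907 K/W
R_total = 0.07152 K/W
Q = ΔT / R_total = 36 / 0.07152

Q ≈ 503 W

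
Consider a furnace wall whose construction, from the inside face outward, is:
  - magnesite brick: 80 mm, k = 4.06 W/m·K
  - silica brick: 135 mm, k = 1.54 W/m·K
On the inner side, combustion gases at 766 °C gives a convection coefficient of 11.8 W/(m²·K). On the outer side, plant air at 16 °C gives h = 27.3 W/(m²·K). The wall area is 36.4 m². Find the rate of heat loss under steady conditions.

Treating each layer as a thermal resistance in series:
R_inner film = 1/(h_i·A) = 1/(11.8×36.4) = 0.002328 K/W
R_magnesite brick = L/(kA) = 0.08/(4.06×36.4) = 5.413×10^-4 K/W
R_silica brick = L/(kA) = 0.135/(1.54×36.4) = 0.002408 K/W
R_outer film = 1/(h_o·A) = 1/(27.3×36.4) = 0.001006 K/W
R_total = 0.006284 K/W
Q = ΔT / R_total = 750 / 0.006284

Q ≈ 119000 W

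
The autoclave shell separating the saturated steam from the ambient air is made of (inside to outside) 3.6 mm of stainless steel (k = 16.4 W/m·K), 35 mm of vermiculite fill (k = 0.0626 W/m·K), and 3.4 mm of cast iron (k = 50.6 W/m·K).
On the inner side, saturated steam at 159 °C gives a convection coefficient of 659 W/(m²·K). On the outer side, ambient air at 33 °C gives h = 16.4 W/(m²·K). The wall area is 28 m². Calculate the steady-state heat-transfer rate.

Series thermal resistances:
R_inner film = 1/(h_i·A) = 1/(659×28) = 5.419×10^-5 K/W
R_stainless steel = L/(kA) = 0.0036/(16.4×28) = 7.84×10^-6 K/W
R_vermiculite fill = L/(kA) = 0.035/(0.0626×28) = 0.01997 K/W
R_cast iron = L/(kA) = 0.0034/(50.6×28) = 2.4×10^-6 K/W
R_outer film = 1/(h_o·A) = 1/(16.4×28) = 0.002178 K/W
R_total = 0.02221 K/W
Q = ΔT / R_total = 126 / 0.02221

Q ≈ 5670 W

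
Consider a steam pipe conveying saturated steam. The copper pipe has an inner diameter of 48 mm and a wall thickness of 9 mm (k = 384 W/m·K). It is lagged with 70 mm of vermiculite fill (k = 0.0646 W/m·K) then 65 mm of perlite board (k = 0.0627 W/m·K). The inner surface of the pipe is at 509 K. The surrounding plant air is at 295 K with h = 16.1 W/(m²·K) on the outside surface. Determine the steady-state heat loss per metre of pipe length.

q′ ≈ 52.1 W/m

For a radial system each layer contributes R = ln(r_out/r_in)/(2πkL); films add R = 1/(hA).
R_copper pipe wall = ln(33/24)/(2π×384×1) = 1.32×10^-4 K/W
R_vermiculite fill = ln(103/33)/(2π×0.0646×1) = 2.804 K/W
R_perlite board = ln(168/103)/(2π×0.0627×1) = 1.242 K/W
R_outer film = 1/(h_o·2πr_oL) = 1/(16.1×2π×0.168×1) = 0.05884 K/W
R_total = 4.105 K/W
Q = ΔT/R_total = 214/4.105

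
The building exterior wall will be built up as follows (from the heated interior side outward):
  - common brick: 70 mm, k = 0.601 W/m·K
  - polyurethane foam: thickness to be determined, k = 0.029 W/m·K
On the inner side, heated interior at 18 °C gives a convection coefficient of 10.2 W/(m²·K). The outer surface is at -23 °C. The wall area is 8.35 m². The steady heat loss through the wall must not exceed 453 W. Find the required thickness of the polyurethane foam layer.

L ≈ 15.7 mm

Model the wall as resistances in series:
R_inner film = 1/(h_i·A) = 1/(10.2×8.35) = 0.01174 K/W
R_common brick = L/(kA) = 0.07/(0.601×8.35) = 0.01395 K/W
Sum of the known resistances R_other = 0.02569 K/W
Required total resistance R_tot = ΔT/Q_allow = 41/453 = 0.09051 K/W
R_polyurethane foam = R_tot − R_other = 0.06482 K/W
L = R·k·A = 0.06482×0.029×8.35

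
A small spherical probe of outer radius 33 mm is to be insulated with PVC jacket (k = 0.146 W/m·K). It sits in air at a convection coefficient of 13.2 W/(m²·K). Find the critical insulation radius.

For a sphere r_cr = 2k/h = 2×0.146/13.2
r_cr = 22.1 mm; since the bare radius (33 mm) is above r_cr, any added insulation will reduce heat loss.

r_cr ≈ 22.1 mm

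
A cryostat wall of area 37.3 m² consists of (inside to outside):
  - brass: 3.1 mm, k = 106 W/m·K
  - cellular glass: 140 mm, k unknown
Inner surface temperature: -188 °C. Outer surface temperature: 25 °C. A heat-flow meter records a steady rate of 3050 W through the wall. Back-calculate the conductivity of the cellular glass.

k ≈ 0.0537 W/(m·K)

Series thermal resistances:
R_brass = L/(kA) = 0.0031/(106×37.3) = 7.841×10^-7 K/W
Sum of known resistances R_other = 7.841×10^-7 K/W
Total R = ΔT/Q = 213/3050 = 0.06984 K/W
R_cellular glass = R_total − R_other = 0.06984 K/W
k = L/(R·A) = 0.14/(0.06984×37.3)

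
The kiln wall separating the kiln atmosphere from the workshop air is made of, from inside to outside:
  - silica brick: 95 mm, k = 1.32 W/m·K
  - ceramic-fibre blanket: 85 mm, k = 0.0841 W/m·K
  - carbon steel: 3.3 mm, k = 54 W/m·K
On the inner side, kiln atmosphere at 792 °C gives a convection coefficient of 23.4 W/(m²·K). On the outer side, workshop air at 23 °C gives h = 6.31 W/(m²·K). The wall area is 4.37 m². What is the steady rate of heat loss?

Q ≈ 2620 W

Series thermal resistances:
R_inner film = 1/(h_i·A) = 1/(23.4×4.37) = 0.009779 K/W
R_silica brick = L/(kA) = 0.095/(1.32×4.37) = 0.01647 K/W
R_ceramic-fibre blanket = L/(kA) = 0.085/(0.0841×4.37) = 0.2313 K/W
R_carbon steel = L/(kA) = 0.0033/(54×4.37) = 1.398×10^-5 K/W
R_outer film = 1/(h_o·A) = 1/(6.31×4.37) = 0.03627 K/W
R_total = 0.2938 K/W
Q = ΔT / R_total = 769 / 0.2938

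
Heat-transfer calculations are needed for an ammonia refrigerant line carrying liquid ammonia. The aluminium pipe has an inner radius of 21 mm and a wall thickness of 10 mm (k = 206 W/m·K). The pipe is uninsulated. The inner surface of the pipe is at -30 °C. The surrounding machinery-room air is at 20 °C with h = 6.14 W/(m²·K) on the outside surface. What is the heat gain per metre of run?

Cylindrical conduction, so R = ln(r₂/r₁)/(2πkL) per layer, in series:
R_aluminium pipe wall = ln(31/21)/(2π×206×1) = 3.009×10^-4 K/W
R_outer film = 1/(h_o·2πr_oL) = 1/(6.14×2π×0.031×1) = 0.8362 K/W
R_total = 0.8365 K/W
Q = ΔT/R_total = 50/0.8365

q′ ≈ 59.8 W/m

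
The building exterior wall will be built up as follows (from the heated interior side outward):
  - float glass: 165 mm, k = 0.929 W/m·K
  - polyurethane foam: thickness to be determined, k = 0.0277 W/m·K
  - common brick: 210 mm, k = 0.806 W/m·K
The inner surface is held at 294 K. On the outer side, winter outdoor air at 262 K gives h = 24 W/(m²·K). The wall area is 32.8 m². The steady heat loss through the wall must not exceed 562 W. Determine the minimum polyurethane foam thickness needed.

L ≈ 38.4 mm

Series thermal resistances:
R_float glass = L/(kA) = 0.165/(0.929×32.8) = 0.005415 K/W
R_common brick = L/(kA) = 0.21/(0.806×32.8) = 0.007943 K/W
R_outer film = 1/(h_o·A) = 1/(24×32.8) = 0.00127 K/W
Sum of the known resistances R_other = 0.01463 K/W
Required total resistance R_tot = ΔT/Q_allow = 32/562 = 0.05694 K/W
R_polyurethane foam = R_tot − R_other = 0.04231 K/W
L = R·k·A = 0.04231×0.0277×32.8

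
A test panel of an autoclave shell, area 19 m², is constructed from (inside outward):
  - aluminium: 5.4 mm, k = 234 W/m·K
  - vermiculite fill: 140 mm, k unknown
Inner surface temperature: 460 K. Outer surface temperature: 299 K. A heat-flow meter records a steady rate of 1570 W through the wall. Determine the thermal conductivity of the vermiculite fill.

k ≈ 0.0719 W/(m·K)

Thermal resistances in series:
R_aluminium = L/(kA) = 0.0054/(234×19) = 1.215×10^-6 K/W
Sum of known resistances R_other = 1.215×10^-6 K/W
Total R = ΔT/Q = 161/1570 = 0.1025 K/W
R_vermiculite fill = R_total − R_other = 0.1025 K/W
k = L/(R·A) = 0.14/(0.1025×19)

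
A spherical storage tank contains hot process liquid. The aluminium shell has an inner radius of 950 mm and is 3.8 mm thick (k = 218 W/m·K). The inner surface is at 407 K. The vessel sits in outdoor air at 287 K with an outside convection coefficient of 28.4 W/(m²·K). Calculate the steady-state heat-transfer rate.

Q ≈ 38900 W

For a spherical shell R = (1/r₁ − 1/r₂)/(4πk); film R = 1/(h·4πr²). In series:
R_aluminium shell = (1/0.95 − 1/0.9538)/(4π×218) = 1.531×10^-6 K/W
R_outer film = 1/(h·4πr_o²) = 1/(28.4×4π×0.9538²) = 0.00308 K/W
R_total = 0.003082 K/W
Q = ΔT/R_total = 120/0.003082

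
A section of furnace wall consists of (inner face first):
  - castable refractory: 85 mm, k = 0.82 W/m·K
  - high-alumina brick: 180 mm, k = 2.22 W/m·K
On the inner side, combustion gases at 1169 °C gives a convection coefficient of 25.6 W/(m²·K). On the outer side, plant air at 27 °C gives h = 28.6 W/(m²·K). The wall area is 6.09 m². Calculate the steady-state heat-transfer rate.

Treating each layer as a thermal resistance in series:
R_inner film = 1/(h_i·A) = 1/(25.6×6.09) = 0.006414 K/W
R_castable refractory = L/(kA) = 0.085/(0.82×6.09) = 0.01702 K/W
R_high-alumina brick = L/(kA) = 0.18/(2.22×6.09) = 0.01331 K/W
R_outer film = 1/(h_o·A) = 1/(28.6×6.09) = 0.005741 K/W
R_total = 0.04249 K/W
Q = ΔT / R_total = 1142 / 0.04249

Q ≈ 26900 W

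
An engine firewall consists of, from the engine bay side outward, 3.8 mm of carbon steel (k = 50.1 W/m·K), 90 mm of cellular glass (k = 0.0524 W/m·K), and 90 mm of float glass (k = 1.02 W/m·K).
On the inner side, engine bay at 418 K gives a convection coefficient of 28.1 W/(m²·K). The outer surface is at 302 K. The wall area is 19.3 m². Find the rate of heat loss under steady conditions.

Using the resistance-network approach (series):
R_inner film = 1/(h_i·A) = 1/(28.1×19.3) = 0.001844 K/W
R_carbon steel = L/(kA) = 0.0038/(50.1×19.3) = 3.93×10^-6 K/W
R_cellular glass = L/(kA) = 0.09/(0.0524×19.3) = 0.08899 K/W
R_float glass = L/(kA) = 0.09/(1.02×19.3) = 0.004572 K/W
R_total = 0.09541 K/W
Q = ΔT / R_total = 116 / 0.09541

Q ≈ 1220 W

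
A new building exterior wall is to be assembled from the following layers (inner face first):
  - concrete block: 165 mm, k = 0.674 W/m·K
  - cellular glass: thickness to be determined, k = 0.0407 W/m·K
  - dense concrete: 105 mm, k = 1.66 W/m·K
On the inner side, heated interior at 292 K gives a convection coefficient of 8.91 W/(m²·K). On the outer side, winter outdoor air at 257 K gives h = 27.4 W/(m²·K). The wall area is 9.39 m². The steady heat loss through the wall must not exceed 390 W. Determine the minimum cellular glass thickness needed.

Series thermal resistances:
R_inner film = 1/(h_i·A) = 1/(8.91×9.39) = 0.01195 K/W
R_concrete block = L/(kA) = 0.165/(0.674×9.39) = 0.02607 K/W
R_dense concrete = L/(kA) = 0.105/(1.66×9.39) = 0.006736 K/W
R_outer film = 1/(h_o·A) = 1/(27.4×9.39) = 0.003887 K/W
Sum of the known resistances R_other = 0.04865 K/W
Required total resistance R_tot = ΔT/Q_allow = 35/390 = 0.08974 K/W
R_cellular glass = R_tot − R_other = 0.0411 K/W
L = R·k·A = 0.0411×0.0407×9.39

L ≈ 15.7 mm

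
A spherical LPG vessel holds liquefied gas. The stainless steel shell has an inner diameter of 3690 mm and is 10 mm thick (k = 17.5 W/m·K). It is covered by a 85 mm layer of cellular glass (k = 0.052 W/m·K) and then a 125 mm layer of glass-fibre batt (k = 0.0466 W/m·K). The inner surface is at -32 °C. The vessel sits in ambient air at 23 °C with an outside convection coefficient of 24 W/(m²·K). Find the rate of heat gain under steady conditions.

Q ≈ 610 W

Spherical conduction: R = (1/r_in − 1/r_out)/(4πk) per layer; series-sum.
R_stainless steel shell = (1/1.845 − 1/1.855)/(4π×17.5) = 1.329×10^-5 K/W
R_cellular glass = (1/1.855 − 1/1.94)/(4π×0.052) = 0.03615 K/W
R_glass-fibre batt = (1/1.94 − 1/2.065)/(4π×0.0466) = 0.05328 K/W
R_outer film = 1/(h·4πr_o²) = 1/(24×4π×2.065²) = 7.776×10^-4 K/W
R_total = 0.09022 K/W
Q = ΔT/R_total = 55/0.09022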